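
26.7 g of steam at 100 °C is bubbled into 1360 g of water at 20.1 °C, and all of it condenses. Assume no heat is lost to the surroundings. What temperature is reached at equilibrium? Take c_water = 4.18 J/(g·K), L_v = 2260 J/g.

T_f ≈ 32.0 °C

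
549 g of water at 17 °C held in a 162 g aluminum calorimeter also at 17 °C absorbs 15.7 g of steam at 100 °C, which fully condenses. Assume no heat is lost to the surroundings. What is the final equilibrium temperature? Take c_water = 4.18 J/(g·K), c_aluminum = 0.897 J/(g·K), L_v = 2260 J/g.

T_f ≈ 33.3 °C

Setting the total heat transfer to zero:
latent heat released on condensation: 15.7·2260 = 35482
  condensate cools 100→T: 15.7·4.18·(T − 100) = 65.63(T − 100)
  water warms: 549·4.18·(T − 17) = 2294.8(T − 17)
  cup: 145.31(T − 17)
2505.8 T = 35482 + 6562.6 + 41482 = 83527
T ≈ 33.33 °C, under the boiling point, so the assumption holds.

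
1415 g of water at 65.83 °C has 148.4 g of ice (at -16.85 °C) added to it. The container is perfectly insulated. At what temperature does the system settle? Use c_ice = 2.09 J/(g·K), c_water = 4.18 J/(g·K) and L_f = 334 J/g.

Sum of m c ΔT and latent-heat terms is zero:
warm ice to 0 °C: 148.4×2.09×(0 − (-16.85)) = 5226.1
  latent heat to melt: 148.4×334 = 49566
  meltwater 0→T: 148.4×4.18×T = 620.31 T
  water: 5914.7(T − 65.83)
6535 T = 389365 − 54792 = 334573
T ≈ 51.20 °C. Since T > 0 °C, the all-ice-melts assumption holds.

T_f ≈ 51.2 °C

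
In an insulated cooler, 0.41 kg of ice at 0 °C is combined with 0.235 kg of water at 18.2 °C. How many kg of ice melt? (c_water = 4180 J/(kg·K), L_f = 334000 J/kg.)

m_melted ≈ 0.0535 kg

Water can give up m c ΔT = 0.235·4180·18.2 = 17878 J before reaching 0 °C.
Melting all 0.41 kg of ice would need 0.41·334000 = 136940 J.
That's not enough to melt it all — equilibrium is at 0 °C with ice remaining.
Mass melted = 17878/334000 ≈ 0.05353 kg.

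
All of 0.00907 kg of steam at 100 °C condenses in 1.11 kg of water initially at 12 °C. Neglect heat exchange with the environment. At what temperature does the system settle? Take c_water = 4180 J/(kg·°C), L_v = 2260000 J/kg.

T_f ≈ 17.1 °C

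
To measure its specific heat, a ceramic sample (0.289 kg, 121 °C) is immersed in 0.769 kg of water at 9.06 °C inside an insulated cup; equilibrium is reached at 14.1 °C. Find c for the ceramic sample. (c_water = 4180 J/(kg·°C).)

Net heat exchanged in the isolated system is zero:
0.289×c×(14.1 − 121) + 0.769×4180×(14.1 − 9.06) = 0
-30.89 c = -16201
c = -16201/-30.89 ≈ 524.4 J/(kg·°C)

c ≈ 524 J/(kg·°C)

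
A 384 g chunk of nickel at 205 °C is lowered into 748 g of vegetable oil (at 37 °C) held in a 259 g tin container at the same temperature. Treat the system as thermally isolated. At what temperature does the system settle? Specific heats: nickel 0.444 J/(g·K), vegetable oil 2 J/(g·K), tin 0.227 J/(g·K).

Taking heat into each body as positive, Σ m c ΔT = 0:
384×0.444×(T − 205) + 748×2×(T − 37) + 259×0.227×(T − 37) = 0
170.5(T − 205) + 1496(T − 37) + 58.79(T − 37) = 0
(170.5 + 1496 + 58.79) T = 170.5×205 + 1496×37 + 58.79×37
T = 92479 / 1725.3 = 53.6 °C

T_f ≈ 53.6 °C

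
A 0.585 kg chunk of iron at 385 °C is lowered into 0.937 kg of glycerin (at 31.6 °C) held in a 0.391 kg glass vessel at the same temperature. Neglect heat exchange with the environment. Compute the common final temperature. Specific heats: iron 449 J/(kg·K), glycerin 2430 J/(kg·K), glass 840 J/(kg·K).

T_f is the heat-capacity-weighted average of the initial temperatures:
T_f = (262.66*385 + 2276.9*31.6 + 328.44*31.6) / (262.66 + 2276.9 + 328.44)
    = 183455 / 2868 ≈ 63.97 °C

T_f ≈ 64.0 °C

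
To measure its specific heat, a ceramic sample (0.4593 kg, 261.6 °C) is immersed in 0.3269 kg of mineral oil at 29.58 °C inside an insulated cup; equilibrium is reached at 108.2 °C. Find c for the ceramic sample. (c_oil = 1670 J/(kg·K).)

c ≈ 609 J/(kg·K)

m_s c (T_s − T_f) = m_oil c_oil (T_f − T_0):
0.4593·c·(261.6 − 108.2) = 0.3269·1670·(108.2 − 29.58)
70.46 c = 42920  ⇒  c ≈ 609.2 J/(kg·K)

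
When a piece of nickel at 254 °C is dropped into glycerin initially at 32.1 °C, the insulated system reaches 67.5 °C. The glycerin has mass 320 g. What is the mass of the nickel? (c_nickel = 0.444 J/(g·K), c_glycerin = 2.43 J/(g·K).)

m ≈ 332 g

Conservation of energy gives ΣQ = 0:
m×0.444×(67.5 − 254) + 320×2.43×(67.5 − 32.1) = 0
-82.81 m = -27527
m = -27527/-82.81 ≈ 332.4 g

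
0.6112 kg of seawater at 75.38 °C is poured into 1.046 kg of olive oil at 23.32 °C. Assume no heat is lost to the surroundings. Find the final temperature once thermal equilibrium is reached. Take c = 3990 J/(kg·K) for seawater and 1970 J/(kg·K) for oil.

T_f ≈ 51.5 °C

Let T be the final temperature. ΣQ_i = 0:
0.6112·3990·(T − 75.38) + 1.046·1970·(T − 23.32) = 0
2438.7(T − 75.38) + 2060.6(T − 23.32) = 0
(2438.7 + 2060.6) T = 2438.7·75.38 + 2060.6·23.32
T = 231882 / 4499.3 = 51.5 °C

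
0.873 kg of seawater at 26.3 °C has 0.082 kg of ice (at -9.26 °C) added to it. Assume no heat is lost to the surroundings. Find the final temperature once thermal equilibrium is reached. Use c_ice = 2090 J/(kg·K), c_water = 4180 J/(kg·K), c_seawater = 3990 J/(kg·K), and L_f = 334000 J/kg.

T_f ≈ 16.4 °C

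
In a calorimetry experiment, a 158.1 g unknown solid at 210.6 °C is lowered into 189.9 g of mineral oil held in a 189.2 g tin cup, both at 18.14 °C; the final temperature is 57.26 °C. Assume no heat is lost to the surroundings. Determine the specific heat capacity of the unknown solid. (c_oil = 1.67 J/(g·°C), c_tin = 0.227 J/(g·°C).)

Conservation of energy gives ΣQ = 0:
158.1·c·(57.26 − 210.6) + 189.9·1.67·(57.26 − 18.14) + 189.2·0.227·(57.26 − 18.14) = 0
-24243 c = -14086
c = -14086/-24243 ≈ 0.581 J/(g·°C)

c ≈ 0.581 J/(g·°C)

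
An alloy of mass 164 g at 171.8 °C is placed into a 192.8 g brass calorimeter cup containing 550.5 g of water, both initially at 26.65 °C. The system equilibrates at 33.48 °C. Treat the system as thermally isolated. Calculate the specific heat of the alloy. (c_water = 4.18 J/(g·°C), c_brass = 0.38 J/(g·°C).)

c ≈ 0.715 J/(g·°C)

Setting the total heat transfer to zero:
164·c·(33.48 − 171.8) + 550.5·4.18·(33.48 − 26.65) + 192.8·0.38·(33.48 − 26.65) = 0
-22684 c = -16217
c = -16217/-22684 ≈ 0.7149 J/(g·°C)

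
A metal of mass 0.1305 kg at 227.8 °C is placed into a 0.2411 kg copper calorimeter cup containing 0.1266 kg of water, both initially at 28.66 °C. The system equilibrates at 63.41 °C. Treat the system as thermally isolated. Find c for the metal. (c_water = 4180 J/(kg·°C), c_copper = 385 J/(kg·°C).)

Energy conservation, ΣQ = 0:
0.1305·c·(63.41 − 227.8) + 0.1266·4180·(63.41 − 28.66) + 0.2411·385·(63.41 − 28.66) = 0
-21.45 c = -21615
c = -21615/-21.45 ≈ 1008 J/(kg·°C)

c ≈ 1010 J/(kg·°C)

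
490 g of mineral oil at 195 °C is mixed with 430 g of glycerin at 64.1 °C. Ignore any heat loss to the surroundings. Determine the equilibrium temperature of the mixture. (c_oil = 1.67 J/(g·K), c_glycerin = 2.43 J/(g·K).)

T_f ≈ 121.6 °C

Heat gained plus heat lost sum to zero:
490×1.67×(T − 195) + 430×2.43×(T − 64.1) = 0
818.3(T − 195) + 1044.9(T − 64.1) = 0
(818.3 + 1044.9) T = 818.3×195 + 1044.9×64.1
T = 226547/1863.2 ≈ 121.59 °C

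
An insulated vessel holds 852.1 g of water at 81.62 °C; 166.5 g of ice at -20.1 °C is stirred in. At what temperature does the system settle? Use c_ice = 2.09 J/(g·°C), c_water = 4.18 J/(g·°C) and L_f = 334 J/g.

T_f ≈ 53.6 °C

Conservation of energy gives ΣQ = 0:
ice -20.1→0 °C: 166.5·2.09·20.1 = 6994.5
  fusion: m_ice L_f = 166.5·334 = 55611
  warm the meltwater: 695.97 T
  water cools: 852.1·4.18·(T − 81.62) = 3561.8(T − 81.62)
4257.7 T = 290712 − 62605 = 228107
T ≈ 53.57 °C — above 0 °C, consistent with complete melting.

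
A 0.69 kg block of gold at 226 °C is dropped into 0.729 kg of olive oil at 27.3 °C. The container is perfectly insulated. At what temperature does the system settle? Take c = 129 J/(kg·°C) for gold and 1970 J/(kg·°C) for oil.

T_f ≈ 38.9 °C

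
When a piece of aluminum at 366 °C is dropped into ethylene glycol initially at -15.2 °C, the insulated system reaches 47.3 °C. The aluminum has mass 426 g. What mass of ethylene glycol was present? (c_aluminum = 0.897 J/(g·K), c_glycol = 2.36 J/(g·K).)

Net heat exchanged in the isolated system is zero:
426×0.897×(47.3 − 366) + m×2.36×(47.3 − (-15.2)) = 0
147.5 m = 121782
m = 121782/147.5 ≈ 825.6 g

m ≈ 826 g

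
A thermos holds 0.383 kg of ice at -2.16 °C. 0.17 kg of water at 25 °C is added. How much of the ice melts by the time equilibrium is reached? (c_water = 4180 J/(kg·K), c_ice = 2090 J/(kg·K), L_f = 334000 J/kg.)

m_melted ≈ 0.048 kg

Heat available from the water dropping to 0 °C: 0.17·4180·25 = 17765 J.
Of that, 0.383·2090·2.16 = 1729 J goes to bring the ice to 0 °C, leaving 16036 J.
Fully melting the ice requires m_ice L_f = 0.383·334000 = 127922 J.
That's not enough to melt it all — equilibrium is at 0 °C with ice remaining.
Mass melted = 16036/334000 ≈ 0.04801 kg.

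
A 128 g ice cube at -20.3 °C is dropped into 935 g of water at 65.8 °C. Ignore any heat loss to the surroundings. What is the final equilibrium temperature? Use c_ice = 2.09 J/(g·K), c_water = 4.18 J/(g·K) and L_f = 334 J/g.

T_f ≈ 47.0 °C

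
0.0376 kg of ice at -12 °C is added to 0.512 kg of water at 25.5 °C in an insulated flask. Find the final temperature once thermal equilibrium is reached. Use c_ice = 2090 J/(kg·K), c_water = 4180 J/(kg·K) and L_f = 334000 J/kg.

Taking heat into each body as positive, Σ m c ΔT = 0:
ice -12→0 °C: 0.0376×2090×12 = 943.01; fusion: m_ice L_f = 0.0376×334000 = 12558; warm the meltwater: 157.17 T; water cools: 0.512×4180×(T − 25.5) = 2140.2(T − 25.5)
2297.3 T = 54574 − 13501 = 41073
T ≈ 17.88 °C — above 0 °C, consistent with complete melting.

T_f ≈ 17.9 °C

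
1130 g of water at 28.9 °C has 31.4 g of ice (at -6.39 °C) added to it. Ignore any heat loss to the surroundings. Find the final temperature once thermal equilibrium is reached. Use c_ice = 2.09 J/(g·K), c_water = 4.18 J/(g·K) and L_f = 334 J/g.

Sum of m c ΔT and latent-heat terms is zero:
ice -6.39→0 °C: 31.4×2.09×6.39 = 419.35
  melt ice: 31.4×334 = 10488
  warm the meltwater: 131.25 T
  water cools: 1130×4.18×(T − 28.9) = 4723.4(T − 28.9)
4854.7 T = 136506 − 10907 = 125599
T ≈ 25.87 °C — above 0 °C, consistent with complete melting.

T_f ≈ 25.9 °C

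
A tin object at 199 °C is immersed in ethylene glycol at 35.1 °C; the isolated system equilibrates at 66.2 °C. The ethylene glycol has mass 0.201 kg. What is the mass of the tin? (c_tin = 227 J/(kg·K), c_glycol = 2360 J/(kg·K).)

Taking heat into each body as positive, Σ m c ΔT = 0:
m×227×(66.2 − 199) + 0.201×2360×(66.2 − 35.1) = 0
-30146 m = -14753
m = -14753/-30146 ≈ 0.4894 kg

m ≈ 0.489 kg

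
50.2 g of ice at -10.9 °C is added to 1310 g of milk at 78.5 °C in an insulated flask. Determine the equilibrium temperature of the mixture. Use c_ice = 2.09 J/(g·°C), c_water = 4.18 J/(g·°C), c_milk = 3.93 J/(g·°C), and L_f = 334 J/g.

T_f ≈ 72.1 °C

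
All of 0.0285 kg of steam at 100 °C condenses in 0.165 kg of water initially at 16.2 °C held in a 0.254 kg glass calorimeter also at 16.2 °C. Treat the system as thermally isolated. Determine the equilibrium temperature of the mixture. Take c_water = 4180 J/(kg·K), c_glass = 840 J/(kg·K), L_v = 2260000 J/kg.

T_f ≈ 89.0 °C

Let T be the final temperature. ΣQ_i = 0:
steam→water at 100 °C releases m L_v = 0.0285·2260000 = 64410
  condensed water 100 °C→T: 119.13(T − 100)
  water warms: 0.165·4180·(T − 16.2) = 689.7(T − 16.2)
  cup: 213.36(T − 16.2)
1022.2 T = 64410 + 11913 + 14630 = 90953
T ≈ 88.98 °C, under the boiling point, so the assumption holds.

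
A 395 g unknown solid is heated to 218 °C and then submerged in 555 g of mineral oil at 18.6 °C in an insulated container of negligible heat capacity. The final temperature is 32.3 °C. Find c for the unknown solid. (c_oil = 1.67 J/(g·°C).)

c ≈ 0.173 J/(g·°C)

Net heat exchanged in the isolated system is zero:
395·c·(32.3 − 218) + 555·1.67·(32.3 − 18.6) = 0
-73352 c = -12698
c = -12698/-73352 ≈ 0.1731 J/(g·°C)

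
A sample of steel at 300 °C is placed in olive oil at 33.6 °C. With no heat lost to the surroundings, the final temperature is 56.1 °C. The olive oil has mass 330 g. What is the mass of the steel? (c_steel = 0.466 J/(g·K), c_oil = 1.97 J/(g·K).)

m ≈ 129 g

Setting the total heat transfer to zero:
m·0.466·(56.1 − 300) + 330·1.97·(56.1 − 33.6) = 0
-113.66 m = -14627
m = -14627/-113.66 ≈ 128.7 g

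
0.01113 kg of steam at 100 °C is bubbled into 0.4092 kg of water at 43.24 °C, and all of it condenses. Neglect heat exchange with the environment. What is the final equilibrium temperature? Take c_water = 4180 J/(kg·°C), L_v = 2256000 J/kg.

T_f ≈ 59.0 °C

Taking heat into each body as positive, Σ m c ΔT = 0:
steam→water at 100 °C releases m L_v = 0.01113·2256000 = 25109; condensate cools 100→T: 0.01113·4180·(T − 100) = 46.52(T − 100); water warms: 0.4092·4180·(T − 43.24) = 1710.5(T − 43.24)
1757 T = 25109 + 4652.3 + 73960 = 103722
T ≈ 59.03 °C (< 100 °C, so full condensation is consistent).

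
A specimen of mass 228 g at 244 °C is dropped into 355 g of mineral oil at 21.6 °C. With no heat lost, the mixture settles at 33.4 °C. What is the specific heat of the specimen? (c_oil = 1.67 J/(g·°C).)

c ≈ 0.146 J/(g·°C)

Heat lost by the specimen = heat gained by the oil:
228×c×(244 − 33.4) = 355×1.67×(33.4 − 21.6)
48017 c = 6995.6  ⇒  c ≈ 0.1457 J/(g·°C)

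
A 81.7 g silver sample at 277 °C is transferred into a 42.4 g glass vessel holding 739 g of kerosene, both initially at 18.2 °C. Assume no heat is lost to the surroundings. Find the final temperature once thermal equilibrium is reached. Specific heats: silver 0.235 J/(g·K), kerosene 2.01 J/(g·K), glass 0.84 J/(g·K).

Net heat exchanged in the isolated system is zero:
81.7·0.235·(T − 277) + 739·2.01·(T − 18.2) + 42.4·0.84·(T − 18.2) = 0
19.2(T − 277) + 1485.4(T − 18.2) + 35.62(T − 18.2) = 0
(19.2 + 1485.4 + 35.62) T = 19.2·277 + 1485.4·18.2 + 35.62·18.2
T = 33001 / 1540.2 = 21.4 °C

T_f ≈ 21.4 °C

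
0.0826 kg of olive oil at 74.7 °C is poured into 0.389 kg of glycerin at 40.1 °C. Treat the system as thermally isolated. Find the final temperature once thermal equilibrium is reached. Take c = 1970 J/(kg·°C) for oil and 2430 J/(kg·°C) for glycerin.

Taking heat into each body as positive, Σ m c ΔT = 0:
0.0826*1970*(T − 74.7) + 0.389*2430*(T − 40.1) = 0
162.72(T − 74.7) + 945.27(T − 40.1) = 0
1108 T = 50061
T ≈ 45.18 °C

T_f ≈ 45.2 °C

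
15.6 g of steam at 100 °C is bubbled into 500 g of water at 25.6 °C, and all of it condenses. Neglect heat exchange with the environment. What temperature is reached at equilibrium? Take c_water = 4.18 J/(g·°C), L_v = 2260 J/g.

T_f ≈ 44.2 °C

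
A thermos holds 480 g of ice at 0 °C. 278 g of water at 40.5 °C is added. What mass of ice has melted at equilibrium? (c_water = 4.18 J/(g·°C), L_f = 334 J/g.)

Heat available from the water dropping to 0 °C: 278×4.18×40.5 = 47063 J.
Fully melting the ice requires m_ice L_f = 480×334 = 160320 J.
That's not enough to melt it all — equilibrium is at 0 °C with ice remaining.
m_melted×334 = 47063  ⇒  m_melted ≈ 140.9 g.

m_melted ≈ 141 g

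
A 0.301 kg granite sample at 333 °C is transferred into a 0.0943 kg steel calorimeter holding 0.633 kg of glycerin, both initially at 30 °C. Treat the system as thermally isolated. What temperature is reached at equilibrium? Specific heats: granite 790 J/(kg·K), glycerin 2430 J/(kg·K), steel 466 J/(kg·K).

T_f ≈ 69.6 °C

Setting the total heat transfer to zero:
0.301*790*(T − 333) + 0.633*2430*(T − 30) + 0.0943*466*(T − 30) = 0
237.79(T − 333) + 1538.2(T − 30) + 43.94(T − 30) = 0
1819.9 T = 126648
T ≈ 69.59 °C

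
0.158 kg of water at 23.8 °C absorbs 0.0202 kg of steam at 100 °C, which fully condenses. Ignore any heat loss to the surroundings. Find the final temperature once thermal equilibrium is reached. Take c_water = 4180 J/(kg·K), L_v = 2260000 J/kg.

Taking heat into each body as positive, Σ m c ΔT = 0:
condense steam: −0.0202·2260000 = −45652
  condensate cools 100→T: 0.0202·4180·(T − 100) = 84.44(T − 100)
  original water: 660.44(T − 23.8)
744.88 T = 45652 + 8443.6 + 15718 = 69814
T ≈ 93.73 °C (< 100 °C, so full condensation is consistent).

T_f ≈ 93.7 °C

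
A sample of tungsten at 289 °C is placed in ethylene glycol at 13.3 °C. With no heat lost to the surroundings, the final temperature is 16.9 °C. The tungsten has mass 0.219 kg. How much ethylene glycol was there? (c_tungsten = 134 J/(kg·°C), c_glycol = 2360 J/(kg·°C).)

Taking heat into each body as positive, Σ m c ΔT = 0:
0.219×134×(16.9 − 289) + m×2360×(16.9 − 13.3) = 0
8496 m = 7985
m = 7985/8496 ≈ 0.9399 kg

m ≈ 0.94 kg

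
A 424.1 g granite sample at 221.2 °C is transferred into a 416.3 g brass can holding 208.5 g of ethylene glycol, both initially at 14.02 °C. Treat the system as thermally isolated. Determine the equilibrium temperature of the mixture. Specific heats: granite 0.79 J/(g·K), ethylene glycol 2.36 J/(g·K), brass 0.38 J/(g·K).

T_f ≈ 84.5 °C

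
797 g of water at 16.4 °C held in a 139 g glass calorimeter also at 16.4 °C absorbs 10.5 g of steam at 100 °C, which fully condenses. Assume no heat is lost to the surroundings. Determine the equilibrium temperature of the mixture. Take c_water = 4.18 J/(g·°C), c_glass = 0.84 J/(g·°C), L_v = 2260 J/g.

T_f ≈ 24.2 °C

Net heat exchanged in the isolated system is zero:
condense steam: −10.5·2260 = −23730
  condensate cools 100→T: 10.5·4.18·(T − 100) = 43.89(T − 100)
  water warms: 797·4.18·(T − 16.4) = 3331.5(T − 16.4)
  glass cup: 139·0.84·(T − 16.4) = 116.76(T − 16.4)
3492.1 T = 23730 + 4389 + 56551 = 84670
T ≈ 24.25 °C (< 100 °C, so full condensation is consistent).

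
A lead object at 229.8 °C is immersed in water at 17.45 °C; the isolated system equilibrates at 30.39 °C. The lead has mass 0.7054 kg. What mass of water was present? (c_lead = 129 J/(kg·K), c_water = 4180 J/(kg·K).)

m ≈ 0.335 kg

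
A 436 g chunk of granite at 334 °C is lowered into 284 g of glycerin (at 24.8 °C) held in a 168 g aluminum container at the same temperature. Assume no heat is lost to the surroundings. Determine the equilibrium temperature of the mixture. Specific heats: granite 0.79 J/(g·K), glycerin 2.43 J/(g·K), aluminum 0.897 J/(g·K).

Net heat exchanged in the isolated system is zero:
436·0.79·(T − 334) + 284·2.43·(T − 24.8) + 168·0.897·(T − 24.8) = 0
1185.3 T = 135895
T ≈ 114.65 °C

T_f ≈ 114.7 °C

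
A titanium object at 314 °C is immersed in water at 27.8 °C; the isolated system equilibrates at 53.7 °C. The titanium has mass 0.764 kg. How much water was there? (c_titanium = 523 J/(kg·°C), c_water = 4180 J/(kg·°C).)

m ≈ 0.961 kg

Heat lost by the titanium = heat gained by the water:
0.764×523×(314 − 53.7) = m×4180×(53.7 − 27.8)
108262 m = 104009  ⇒  m ≈ 0.9607 kg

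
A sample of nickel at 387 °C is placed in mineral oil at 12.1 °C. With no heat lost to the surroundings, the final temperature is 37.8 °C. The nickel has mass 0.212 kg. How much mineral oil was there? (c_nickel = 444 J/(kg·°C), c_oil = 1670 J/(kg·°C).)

m ≈ 0.766 kg

Let T be the final temperature. ΣQ_i = 0:
0.212·444·(37.8 − 387) + m·1670·(37.8 − 12.1) = 0
42919 m = 32869
m = 32869/42919 ≈ 0.7658 kg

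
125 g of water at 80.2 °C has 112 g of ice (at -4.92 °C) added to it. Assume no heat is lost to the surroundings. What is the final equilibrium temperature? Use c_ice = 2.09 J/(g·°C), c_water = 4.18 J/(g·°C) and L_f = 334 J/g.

T_f ≈ 3.4 °C

Conservation of energy gives ΣQ = 0:
warm ice to 0 °C: 112×2.09×(0 − (-4.92)) = 1151.7
  melt ice: 112×334 = 37408
  warm the meltwater: 468.16 T
  water cools: 125×4.18×(T − 80.2) = 522.5(T − 80.2)
990.66 T = 41904 − 38560 = 3344.8
T ≈ 3.38 °C — above 0 °C, consistent with complete melting.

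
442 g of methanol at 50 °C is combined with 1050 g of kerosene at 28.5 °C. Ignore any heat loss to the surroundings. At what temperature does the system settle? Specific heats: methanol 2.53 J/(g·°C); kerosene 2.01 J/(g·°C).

T_f ≈ 35.9 °C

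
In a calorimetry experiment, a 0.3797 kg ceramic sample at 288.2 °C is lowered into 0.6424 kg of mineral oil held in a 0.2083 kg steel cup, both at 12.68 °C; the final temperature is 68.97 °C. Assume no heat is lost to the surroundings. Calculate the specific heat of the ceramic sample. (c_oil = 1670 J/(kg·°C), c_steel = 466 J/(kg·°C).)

Net heat exchanged in the isolated system is zero:
0.3797·c·(68.97 − 288.2) + 0.6424·1670·(68.97 − 12.68) + 0.2083·466·(68.97 − 12.68) = 0
-83.24 c = -65852
c = -65852/-83.24 ≈ 791.1 J/(kg·°C)

c ≈ 791 J/(kg·°C)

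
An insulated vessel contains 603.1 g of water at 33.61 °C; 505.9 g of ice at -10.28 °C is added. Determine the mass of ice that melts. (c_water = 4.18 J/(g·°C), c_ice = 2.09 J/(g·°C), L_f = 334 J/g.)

Heat available from the water dropping to 0 °C: 603.1×4.18×33.61 = 84729 J.
Of that, 505.9×2.09×10.28 = 10869 J goes to bring the ice to 0 °C, leaving 73860 J.
Melting all 505.9 g of ice would need 505.9×334 = 168971 J.
Since 73860 < 168971 J, not all the ice melts; equilibrium is at 0 °C.
m_melt = 73860 / L_f = 221.1 g.

m_melted ≈ 221 g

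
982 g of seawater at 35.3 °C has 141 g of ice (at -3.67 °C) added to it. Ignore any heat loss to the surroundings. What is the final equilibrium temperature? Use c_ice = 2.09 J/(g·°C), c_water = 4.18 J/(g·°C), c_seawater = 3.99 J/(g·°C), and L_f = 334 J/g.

Let T be the final temperature. ΣQ_i = 0:
warm ice to 0 °C: 141·2.09·(0 − (-3.67)) = 1081.5; fusion: m_ice L_f = 141·334 = 47094; meltwater 0→T: 141·4.18·T = 589.38 T; seawater: 3918.2(T − 35.3)
4507.6 T = 138312 − 48176 = 90136
T ≈ 20.00 °C (positive, so assuming full melt was valid).

T_f ≈ 20.0 °C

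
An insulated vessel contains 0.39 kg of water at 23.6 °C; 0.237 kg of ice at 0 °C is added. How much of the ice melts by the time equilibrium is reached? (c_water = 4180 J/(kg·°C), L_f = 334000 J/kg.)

m_melted ≈ 0.115 kg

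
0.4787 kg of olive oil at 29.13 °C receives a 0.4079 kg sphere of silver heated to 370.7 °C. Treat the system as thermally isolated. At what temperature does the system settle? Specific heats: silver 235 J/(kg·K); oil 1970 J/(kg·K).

T_f ≈ 60.6 °C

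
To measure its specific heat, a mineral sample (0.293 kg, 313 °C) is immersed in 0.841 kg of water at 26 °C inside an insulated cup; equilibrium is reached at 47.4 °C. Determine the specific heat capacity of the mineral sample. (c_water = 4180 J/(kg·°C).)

c ≈ 967 J/(kg·°C)

Conservation of energy gives ΣQ = 0:
0.293·c·(47.4 − 313) + 0.841·4180·(47.4 − 26) = 0
-77.82 c = -75229
c = -75229/-77.82 ≈ 966.7 J/(kg·°C)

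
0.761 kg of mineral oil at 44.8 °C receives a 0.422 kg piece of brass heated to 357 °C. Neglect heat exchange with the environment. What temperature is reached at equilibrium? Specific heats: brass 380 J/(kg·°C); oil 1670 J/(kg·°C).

T_f = Σ m_i c_i T_i / Σ m_i c_i:
T_f = (160.36*357 + 1270.9*44.8) / (160.36 + 1270.9)
    = 114183 / 1431.2 ≈ 79.78 °C

T_f ≈ 79.8 °C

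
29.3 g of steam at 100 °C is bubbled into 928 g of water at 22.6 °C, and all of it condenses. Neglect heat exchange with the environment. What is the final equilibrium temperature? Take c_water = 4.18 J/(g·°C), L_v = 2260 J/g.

T_f ≈ 41.5 °C

Energy conservation, ΣQ = 0:
condense steam: −29.3·2260 = −66218
  condensed water 100 °C→T: 122.47(T − 100)
  original water: 3879(T − 22.6)
4001.5 T = 66218 + 12247 + 87666 = 166132
T ≈ 41.52 °C (< 100 °C, so full condensation is consistent).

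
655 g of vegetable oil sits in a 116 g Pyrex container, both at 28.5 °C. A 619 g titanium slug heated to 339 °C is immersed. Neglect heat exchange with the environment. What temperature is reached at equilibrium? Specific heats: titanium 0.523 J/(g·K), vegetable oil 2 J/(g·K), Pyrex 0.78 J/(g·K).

T_f ≈ 86.8 °C

Setting the total heat transfer to zero:
619*0.523*(T − 339) + 655*2*(T − 28.5) + 116*0.78*(T − 28.5) = 0
1724.2 T = 149661
T = 149661 / 1724.2 = 86.8 °C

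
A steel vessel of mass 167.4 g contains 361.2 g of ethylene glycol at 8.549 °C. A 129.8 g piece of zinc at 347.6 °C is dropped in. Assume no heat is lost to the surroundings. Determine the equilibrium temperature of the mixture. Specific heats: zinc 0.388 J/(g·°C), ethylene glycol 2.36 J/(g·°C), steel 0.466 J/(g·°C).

T_f ≈ 26.0 °C

Taking heat into each body as positive, Σ m c ΔT = 0:
129.8*0.388*(T − 347.6) + 361.2*2.36*(T − 8.549) + 167.4*0.466*(T − 8.549) = 0
(50.36 + 852.43 + 78.01) T = 50.36*347.6 + 852.43*8.549 + 78.01*8.549
T ≈ 25.96 °C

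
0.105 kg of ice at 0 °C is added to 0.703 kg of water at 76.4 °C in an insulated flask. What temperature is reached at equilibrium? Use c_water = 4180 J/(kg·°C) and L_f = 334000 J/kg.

Heat gained plus heat lost sum to zero:
fusion: m_ice L_f = 0.105·334000 = 35070
  meltwater 0→T: 0.105·4180·T = 438.9 T
  water cools: 0.703·4180·(T − 76.4) = 2938.5(T − 76.4)
3377.4 T = 224504 − 35070 = 189434
T ≈ 56.09 °C (positive, so assuming full melt was valid).

T_f ≈ 56.1 °C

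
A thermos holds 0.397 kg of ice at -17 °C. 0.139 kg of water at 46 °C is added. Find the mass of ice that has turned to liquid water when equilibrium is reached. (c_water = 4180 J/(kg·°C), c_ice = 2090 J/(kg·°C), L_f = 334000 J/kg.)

Heat available from the water dropping to 0 °C: 0.139×4180×46 = 26727 J.
Warming the ice to 0 °C takes 0.397×2090×17 = 14105 J, leaving 12622 J for melting.
Fully melting the ice requires m_ice L_f = 0.397×334000 = 132598 J.
12622 J < 132598 J, so only part of the ice melts and the system sits at 0 °C.
m_melt = 12622 / L_f = 0.03779 kg.

m_melted ≈ 0.0378 kg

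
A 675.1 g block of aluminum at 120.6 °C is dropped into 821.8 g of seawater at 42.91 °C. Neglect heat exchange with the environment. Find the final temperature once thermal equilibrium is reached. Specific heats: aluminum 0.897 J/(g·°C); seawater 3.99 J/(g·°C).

T_f ≈ 55.0 °C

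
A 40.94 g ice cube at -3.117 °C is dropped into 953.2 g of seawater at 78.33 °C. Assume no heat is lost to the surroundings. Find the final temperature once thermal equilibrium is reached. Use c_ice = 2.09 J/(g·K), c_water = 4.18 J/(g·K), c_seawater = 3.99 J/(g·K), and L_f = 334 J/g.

Net heat exchanged in the isolated system is zero:
warm ice to 0 °C: 40.94·2.09·(0 − (-3.117)) = 266.7; fusion: m_ice L_f = 40.94·334 = 13674; meltwater 0→T: 40.94·4.18·T = 171.13 T; seawater: 3803.3(T − 78.33)
3974.4 T = 297910 − 13941 = 283969
T ≈ 71.45 °C. Since T > 0 °C, the all-ice-melts assumption holds.

T_f ≈ 71.4 °C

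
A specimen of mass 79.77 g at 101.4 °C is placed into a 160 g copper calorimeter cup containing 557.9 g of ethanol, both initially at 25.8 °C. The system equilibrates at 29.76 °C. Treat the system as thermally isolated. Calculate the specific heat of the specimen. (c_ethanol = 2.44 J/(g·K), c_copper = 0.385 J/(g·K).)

Taking heat into each body as positive, Σ m c ΔT = 0:
79.77·c·(29.76 − 101.4) + 557.9·2.44·(29.76 − 25.8) + 160·0.385·(29.76 − 25.8) = 0
-5714.7 c = -5634.6
c = -5634.6/-5714.7 ≈ 0.986 J/(g·K)

c ≈ 0.986 J/(g·K)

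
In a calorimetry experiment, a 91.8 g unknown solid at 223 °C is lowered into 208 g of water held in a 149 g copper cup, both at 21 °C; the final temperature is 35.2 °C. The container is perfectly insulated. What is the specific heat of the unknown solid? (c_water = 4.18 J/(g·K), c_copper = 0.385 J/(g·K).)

c ≈ 0.763 J/(g·K)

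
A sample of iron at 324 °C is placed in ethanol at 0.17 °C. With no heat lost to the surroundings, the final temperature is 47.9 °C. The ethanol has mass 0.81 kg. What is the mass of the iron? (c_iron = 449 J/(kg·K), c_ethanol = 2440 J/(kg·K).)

m ≈ 0.761 kg

|Q_iron| = |Q_ethanol|:
m·449·(324 − 47.9) = 0.81·2440·(47.9 − 0.17)
123969 m = 94334  ⇒  m ≈ 0.7609 kg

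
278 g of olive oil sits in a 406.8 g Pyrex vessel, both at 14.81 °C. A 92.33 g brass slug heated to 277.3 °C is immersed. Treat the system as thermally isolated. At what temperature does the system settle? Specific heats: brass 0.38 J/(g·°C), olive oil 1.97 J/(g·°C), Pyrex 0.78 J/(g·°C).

T_f ≈ 25.0 °C

Energy conservation, ΣQ = 0:
92.33·0.38·(T − 277.3) + 278·1.97·(T − 14.81) + 406.8·0.78·(T − 14.81) = 0
35.09(T − 277.3) + 547.66(T − 14.81) + 317.3(T − 14.81) = 0
900.05 T = 22539
T = 22539/900.05 ≈ 25.04 °C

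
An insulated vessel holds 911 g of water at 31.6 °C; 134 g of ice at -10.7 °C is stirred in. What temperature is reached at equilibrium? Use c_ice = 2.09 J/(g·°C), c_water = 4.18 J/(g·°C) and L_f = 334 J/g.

T_f ≈ 16.6 °C

Net heat exchanged in the isolated system is zero:
warm ice to 0 °C: 134×2.09×(0 − (-10.7)) = 2996.6; latent heat to melt: 134×334 = 44756; warm the meltwater: 560.12 T; water cools: 911×4.18×(T − 31.6) = 3808(T − 31.6)
4368.1 T = 120332 − 47753 = 72580
T ≈ 16.62 °C — above 0 °C, consistent with complete melting.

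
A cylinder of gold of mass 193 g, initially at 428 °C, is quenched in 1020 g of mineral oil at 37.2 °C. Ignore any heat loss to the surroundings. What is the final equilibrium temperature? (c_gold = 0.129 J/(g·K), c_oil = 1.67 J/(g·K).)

T_f ≈ 42.8 °C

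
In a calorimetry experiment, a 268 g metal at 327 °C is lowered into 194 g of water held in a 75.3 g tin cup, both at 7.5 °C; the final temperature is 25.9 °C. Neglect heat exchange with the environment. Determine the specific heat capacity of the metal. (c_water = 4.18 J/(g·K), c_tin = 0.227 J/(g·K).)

Setting the total heat transfer to zero:
268×c×(25.9 − 327) + 194×4.18×(25.9 − 7.5) + 75.3×0.227×(25.9 − 7.5) = 0
-80695 c = -15235
c = -15235/-80695 ≈ 0.1888 J/(g·K)

c ≈ 0.189 J/(g·K)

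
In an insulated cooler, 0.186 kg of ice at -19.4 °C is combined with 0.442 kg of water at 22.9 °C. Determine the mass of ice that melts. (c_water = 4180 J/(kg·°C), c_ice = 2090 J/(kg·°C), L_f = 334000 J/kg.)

m_melted ≈ 0.104 kg

Cooling the water to 0 °C releases 0.442·4180·22.9 = 42309 J.
Of that, 0.186·2090·19.4 = 7541.6 J goes to bring the ice to 0 °C, leaving 34768 J.
Fully melting the ice requires m_ice L_f = 0.186·334000 = 62124 J.
34768 J < 62124 J, so only part of the ice melts and the system sits at 0 °C.
m_melt = 34768 / L_f = 0.1041 kg.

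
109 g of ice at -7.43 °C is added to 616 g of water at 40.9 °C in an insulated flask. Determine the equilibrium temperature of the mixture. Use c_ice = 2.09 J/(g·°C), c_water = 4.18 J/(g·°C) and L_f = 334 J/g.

T_f ≈ 22.2 °C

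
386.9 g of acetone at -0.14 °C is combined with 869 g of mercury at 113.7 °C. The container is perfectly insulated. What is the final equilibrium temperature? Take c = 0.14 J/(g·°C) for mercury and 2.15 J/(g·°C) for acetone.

T_f ≈ 14.4 °C

Energy conservation, ΣQ = 0:
869·0.14·(T − 113.7) + 386.9·2.15·(T − (-0.14)) = 0
(121.66 + 831.83) T = 121.66·113.7 + 831.83·(-0.14)
T = 13716/953.49 ≈ 14.39 °C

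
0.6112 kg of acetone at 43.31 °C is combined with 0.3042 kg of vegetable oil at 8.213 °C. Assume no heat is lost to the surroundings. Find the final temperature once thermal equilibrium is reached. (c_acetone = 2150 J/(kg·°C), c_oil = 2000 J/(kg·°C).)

T_f ≈ 32.2 °C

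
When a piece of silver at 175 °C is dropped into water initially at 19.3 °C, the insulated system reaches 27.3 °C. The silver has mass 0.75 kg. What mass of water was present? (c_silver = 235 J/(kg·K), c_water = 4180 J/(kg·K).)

|Q_silver| = |Q_water|:
0.75×235×(175 − 27.3) = m×4180×(27.3 − 19.3)
33440 m = 26032  ⇒  m ≈ 0.7785 kg

m ≈ 0.778 kg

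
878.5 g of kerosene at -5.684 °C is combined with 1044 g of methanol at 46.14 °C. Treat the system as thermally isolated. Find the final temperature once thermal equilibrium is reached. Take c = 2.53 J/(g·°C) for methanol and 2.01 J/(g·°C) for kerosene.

Energy conservation, ΣQ = 0:
1044*2.53*(T − 46.14) + 878.5*2.01*(T − (-5.684)) = 0
(2641.3 + 1765.8) T = 2641.3*46.14 + 1765.8*(-5.684)
T = 111834 / 4407.1 = 25.4 °C

T_f ≈ 25.4 °C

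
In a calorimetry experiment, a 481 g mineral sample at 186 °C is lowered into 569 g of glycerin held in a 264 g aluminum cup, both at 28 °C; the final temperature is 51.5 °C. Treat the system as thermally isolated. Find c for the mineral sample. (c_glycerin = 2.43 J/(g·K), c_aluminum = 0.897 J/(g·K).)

c ≈ 0.588 J/(g·K)

Taking heat into each body as positive, Σ m c ΔT = 0:
481×c×(51.5 − 186) + 569×2.43×(51.5 − 28) + 264×0.897×(51.5 − 28) = 0
-64694 c = -38058
c = -38058/-64694 ≈ 0.5883 J/(g·K)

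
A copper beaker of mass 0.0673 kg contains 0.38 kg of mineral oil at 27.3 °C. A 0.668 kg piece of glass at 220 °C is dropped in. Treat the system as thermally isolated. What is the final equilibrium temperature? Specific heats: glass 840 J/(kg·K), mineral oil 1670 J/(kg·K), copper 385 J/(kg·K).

With ΣQ=0 the equilibrium temperature is the m·c-weighted mean:
T_f = (561.12*220 + 634.6*27.3 + 25.91*27.3) / (561.12 + 634.6 + 25.91)
    = 141478 / 1221.6 ≈ 115.81 °C

T_f ≈ 115.8 °C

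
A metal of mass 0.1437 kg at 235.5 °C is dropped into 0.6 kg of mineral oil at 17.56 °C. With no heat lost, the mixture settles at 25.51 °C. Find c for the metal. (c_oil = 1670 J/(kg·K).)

Heat lost by the metal = heat gained by the oil:
0.1437×c×(235.5 − 25.51) = 0.6×1670×(25.51 − 17.56)
30.18 c = 7965.9  ⇒  c ≈ 264 J/(kg·K)

c ≈ 264 J/(kg·K)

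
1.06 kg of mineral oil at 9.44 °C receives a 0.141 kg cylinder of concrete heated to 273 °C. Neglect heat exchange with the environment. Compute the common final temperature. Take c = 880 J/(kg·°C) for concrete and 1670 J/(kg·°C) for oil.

T_f ≈ 26.7 °C

Taking heat into each body as positive, Σ m c ΔT = 0:
0.141×880×(T − 273) + 1.06×1670×(T − 9.44) = 0
124.08(T − 273) + 1770.2(T − 9.44) = 0
(124.08 + 1770.2) T = 124.08×273 + 1770.2×9.44
T = 50585/1894.3 ≈ 26.70 °C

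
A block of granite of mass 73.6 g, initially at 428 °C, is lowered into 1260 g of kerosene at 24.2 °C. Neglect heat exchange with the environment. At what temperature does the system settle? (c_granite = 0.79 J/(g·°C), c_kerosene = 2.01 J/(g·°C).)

Conservation of energy gives ΣQ = 0:
73.6·0.79·(T − 428) + 1260·2.01·(T − 24.2) = 0
58.14(T − 428) + 2532.6(T − 24.2) = 0
(58.14 + 2532.6) T = 58.14·428 + 2532.6·24.2
T ≈ 33.26 °C

T_f ≈ 33.3 °C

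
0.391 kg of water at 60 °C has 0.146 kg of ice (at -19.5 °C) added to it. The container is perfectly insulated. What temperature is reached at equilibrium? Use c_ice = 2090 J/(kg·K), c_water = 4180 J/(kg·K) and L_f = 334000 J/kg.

T_f ≈ 19.3 °C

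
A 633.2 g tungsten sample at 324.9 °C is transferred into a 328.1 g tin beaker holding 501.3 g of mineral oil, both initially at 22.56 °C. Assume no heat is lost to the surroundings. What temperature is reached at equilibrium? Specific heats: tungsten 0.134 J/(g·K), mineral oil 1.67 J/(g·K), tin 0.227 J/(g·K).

T_f ≈ 48.3 °C

Heat gained plus heat lost sum to zero:
633.2×0.134×(T − 324.9) + 501.3×1.67×(T − 22.56) + 328.1×0.227×(T − 22.56) = 0
84.85(T − 324.9) + 837.17(T − 22.56) + 74.48(T − 22.56) = 0
996.5 T = 48134
T = 48134 / 996.5 = 48.3 °C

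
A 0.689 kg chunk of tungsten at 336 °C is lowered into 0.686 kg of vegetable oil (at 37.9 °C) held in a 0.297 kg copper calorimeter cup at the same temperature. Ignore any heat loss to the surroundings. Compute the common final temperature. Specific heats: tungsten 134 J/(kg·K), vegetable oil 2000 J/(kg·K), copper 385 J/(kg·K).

T_f ≈ 55.3 °C

Conservation of energy gives ΣQ = 0:
0.689·134·(T − 336) + 0.686·2000·(T − 37.9) + 0.297·385·(T − 37.9) = 0
92.33(T − 336) + 1372(T − 37.9) + 114.34(T − 37.9) = 0
1578.7 T = 87354
T ≈ 55.33 °C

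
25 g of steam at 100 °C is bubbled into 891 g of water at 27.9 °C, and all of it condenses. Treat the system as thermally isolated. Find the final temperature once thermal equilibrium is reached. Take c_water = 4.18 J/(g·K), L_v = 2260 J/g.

T_f ≈ 44.6 °C

Energy balance with sensible and latent terms:
steam→water at 100 °C releases m L_v = 25·2260 = 56500
  condensed water 100 °C→T: 104.5(T − 100)
  water warms: 891·4.18·(T − 27.9) = 3724.4(T − 27.9)
3828.9 T = 56500 + 10450 + 103910 = 170860
T ≈ 44.62 °C (< 100 °C, so full condensation is consistent).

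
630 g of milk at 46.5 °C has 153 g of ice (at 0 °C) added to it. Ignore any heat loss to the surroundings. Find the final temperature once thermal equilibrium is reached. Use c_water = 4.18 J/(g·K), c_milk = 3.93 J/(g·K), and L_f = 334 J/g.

T_f ≈ 20.6 °C

Heat gained plus heat lost sum to zero:
melt ice: 153·334 = 51102; meltwater 0→T: 153·4.18·T = 639.54 T; milk: 2475.9(T − 46.5)
3115.4 T = 115129 − 51102 = 64027
T ≈ 20.55 °C (positive, so assuming full melt was valid).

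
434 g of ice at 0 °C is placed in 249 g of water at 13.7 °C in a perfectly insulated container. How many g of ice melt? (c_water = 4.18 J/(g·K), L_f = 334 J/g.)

m_melted ≈ 42.7 g

Cooling the water to 0 °C releases 249×4.18×13.7 = 14259 J.
Fully melting the ice requires m_ice L_f = 434×334 = 144956 J.
That's not enough to melt it all — equilibrium is at 0 °C with ice remaining.
Mass melted = 14259/334 ≈ 42.69 g.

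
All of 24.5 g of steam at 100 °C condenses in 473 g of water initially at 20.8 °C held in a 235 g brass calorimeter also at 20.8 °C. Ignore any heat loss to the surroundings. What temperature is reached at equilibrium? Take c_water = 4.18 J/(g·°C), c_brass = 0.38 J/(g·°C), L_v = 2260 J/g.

Sum of m c ΔT and latent-heat terms is zero:
steam→water at 100 °C releases m L_v = 24.5×2260 = 55370
  condensed water 100 °C→T: 102.41(T − 100)
  original water: 1977.1(T − 20.8)
  brass cup: 235×0.38×(T − 20.8) = 89.3(T − 20.8)
2168.8 T = 55370 + 10241 + 42982 = 108593
T ≈ 50.07 °C — below 100 °C, confirming all the steam condensed.

T_f ≈ 50.1 °C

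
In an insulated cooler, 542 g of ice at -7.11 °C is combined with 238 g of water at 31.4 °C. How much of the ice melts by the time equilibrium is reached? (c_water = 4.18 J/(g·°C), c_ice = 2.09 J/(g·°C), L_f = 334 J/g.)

m_melted ≈ 69.4 g

Heat available from the water dropping to 0 °C: 238·4.18·31.4 = 31238 J.
Warming the ice to 0 °C takes 542·2.09·7.11 = 8054.1 J, leaving 23184 J for melting.
Fully melting the ice requires m_ice L_f = 542·334 = 181028 J.
That's not enough to melt it all — equilibrium is at 0 °C with ice remaining.
m_melted·334 = 23184  ⇒  m_melted ≈ 69.41 g.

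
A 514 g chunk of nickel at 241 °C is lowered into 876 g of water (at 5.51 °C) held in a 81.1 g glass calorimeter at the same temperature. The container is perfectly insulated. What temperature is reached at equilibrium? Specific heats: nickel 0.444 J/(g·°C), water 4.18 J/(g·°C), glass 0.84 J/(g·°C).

T_f ≈ 19.1 °C

T_f is the heat-capacity-weighted average of the initial temperatures:
T_f = (228.22*241 + 3661.7*5.51 + 68.12*5.51) / (228.22 + 3661.7 + 68.12)
    = 75551 / 3958 ≈ 19.09 °C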